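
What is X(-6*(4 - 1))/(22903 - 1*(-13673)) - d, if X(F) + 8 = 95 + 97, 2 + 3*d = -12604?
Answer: 19211567/4572 ≈ 4202.0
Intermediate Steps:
d = -4202 (d = -2/3 + (1/3)*(-12604) = -2/3 - 12604/3 = -4202)
X(F) = 184 (X(F) = -8 + (95 + 97) = -8 + 192 = 184)
X(-6*(4 - 1))/(22903 - 1*(-13673)) - d = 184/(22903 - 1*(-13673)) - 1*(-4202) = 184/(22903 + 13673) + 4202 = 184/36576 + 4202 = 184*(1/36576) + 4202 = 23/4572 + 4202 = 19211567/4572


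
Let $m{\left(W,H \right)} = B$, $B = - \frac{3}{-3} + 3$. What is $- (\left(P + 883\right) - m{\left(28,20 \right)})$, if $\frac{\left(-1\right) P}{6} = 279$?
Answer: $795$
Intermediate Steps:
$B = 4$ ($B = \left(-3\right) \left(- \frac{1}{3}\right) + 3 = 1 + 3 = 4$)
$P = -1674$ ($P = \left(-6\right) 279 = -1674$)
$m{\left(W,H \right)} = 4$
$- (\left(P + 883\right) - m{\left(28,20 \right)}) = - (\left(-1674 + 883\right) - 4) = - (-791 - 4) = \left(-1\right) \left(-795\right) = 795$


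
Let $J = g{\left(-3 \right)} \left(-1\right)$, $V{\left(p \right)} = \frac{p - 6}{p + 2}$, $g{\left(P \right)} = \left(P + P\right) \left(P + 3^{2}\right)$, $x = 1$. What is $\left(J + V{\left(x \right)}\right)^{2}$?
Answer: $\frac{10609}{9} \approx 1178.8$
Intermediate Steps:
$g{\left(P \right)} = 2 P \left(9 + P\right)$ ($g{\left(P \right)} = 2 P \left(P + 9\right) = 2 P \left(9 + P\right)$)
$V{\left(p \right)} = \frac{-6 + p}{2 + p}$
$J = 36$ ($J = 2 \left(-3\right) \left(9 - 3\right) \left(-1\right) = 2 \left(-3\right) 6 \left(-1\right) = \left(-36\right) \left(-1\right) = 36$)
$\left(J + V{\left(x \right)}\right)^{2} = \left(36 + \frac{-6 + 1}{2 + 1}\right)^{2} = \left(36 + \frac{1}{3} \left(-5\right)\right)^{2} = \left(36 - \frac{5}{3}\right)^{2} = \left(\frac{103}{3}\right)^{2} = \frac{10609}{9}$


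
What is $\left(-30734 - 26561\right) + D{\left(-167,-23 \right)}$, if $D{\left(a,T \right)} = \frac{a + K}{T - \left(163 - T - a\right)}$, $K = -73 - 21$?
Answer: $- \frac{21542659}{376} \approx -57294.0$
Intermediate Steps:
$K = -94$
$D{\left(a,T \right)} = \frac{-94 + a}{-163 + a + 2 T}$ ($D{\left(a,T \right)} = \frac{a - 94}{T - \left(163 - T - a\right)} = \frac{-94 + a}{T - \left(163 - T - a\right)} = \frac{-94 + a}{T + \left(-163 + T + a\right)} = \frac{-94 + a}{-163 + a + 2 T}$)
$\left(-30734 - 26561\right) + D{\left(-167,-23 \right)} = \left(-30734 - 26561\right) + \frac{-94 - 167}{-163 - 167 + 2 \left(-23\right)} = -57295 + \frac{1}{-163 - 167 - 46} \left(-261\right) = -57295 + \frac{1}{-376} \left(-261\right) = -57295 - - \frac{261}{376} = -57295 + \frac{261}{376} = - \frac{21542659}{376}$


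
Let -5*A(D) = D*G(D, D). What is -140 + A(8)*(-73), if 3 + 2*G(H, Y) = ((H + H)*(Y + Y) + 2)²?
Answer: 19435112/5 ≈ 3.8870e+6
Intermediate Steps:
G(H, Y) = -3/2 + (2 + 4*H*Y)²/2 (G(H, Y) = -3/2 + ((H + H)*(Y + Y) + 2)²/2 = -3/2 + ((2*H)*(2*Y) + 2)²/2 = -3/2 + (4*H*Y + 2)²/2 = -3/2 + (2 + 4*H*Y)²/2)
A(D) = -D*(-3/2 + 2*(1 + 2*D²)²)/5 (A(D) = -D*(-3/2 + 2*(1 + 2*D*D)²)/5 = -D*(-3/2 + 2*(1 + 2*D²)²)/5)
-140 + A(8)*(-73) = -140 - ⅒*8*(-3 + 4*(1 + 2*8²)²)*(-73) = -140 - ⅒*8*(-3 + 4*(1 + 2*64)²)*(-73) = -140 - ⅒*8*(-3 + 4*(1 + 128)²)*(-73) = -140 - ⅒*8*(-3 + 4*129²)*(-73) = -140 - ⅒*8*(-3 + 4*16641)*(-73) = -140 - ⅒*8*(-3 + 66564)*(-73) = -140 - ⅒*8*66561*(-73) = -140 - 266244/5*(-73) = -140 + 19435812/5 = 19435112/5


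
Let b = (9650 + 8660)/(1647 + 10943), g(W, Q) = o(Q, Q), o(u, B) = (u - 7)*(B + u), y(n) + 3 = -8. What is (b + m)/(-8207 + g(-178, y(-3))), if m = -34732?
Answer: 43725757/9834049 ≈ 4.4464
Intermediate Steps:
y(n) = -11 (y(n) = -3 - 8 = -11)
o(u, B) = (-7 + u)*(B + u)
g(W, Q) = -14*Q + 2*Q² (g(W, Q) = Q² - 7*Q - 7*Q + Q*Q = Q² - 7*Q - 7*Q + Q² = -14*Q + 2*Q²)
b = 1831/1259 (b = 18310/12590 = 18310*(1/12590) = 1831/1259 ≈ 1.4543)
(b + m)/(-8207 + g(-178, y(-3))) = (1831/1259 - 34732)/(-8207 + 2*(-11)*(-7 - 11)) = -43725757/(1259*(-8207 + 2*(-11)*(-18))) = -43725757/(1259*(-8207 + 396)) = -43725757/1259/(-7811) = -43725757/1259*(-1/7811) = 43725757/9834049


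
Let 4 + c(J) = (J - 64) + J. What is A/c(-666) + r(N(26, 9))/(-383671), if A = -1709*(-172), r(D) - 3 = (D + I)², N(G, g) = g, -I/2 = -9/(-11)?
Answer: -3411576947417/16248466850 ≈ -209.96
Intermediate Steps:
I = -18/11 (I = -(-18)/(-11) = -(-18)*(-1)/11 = -2*9/11 = -18/11 ≈ -1.6364)
r(D) = 3 + (-18/11 + D)² (r(D) = 3 + (D - 18/11)² = 3 + (-18/11 + D)²)
A = 293948
c(J) = -68 + 2*J (c(J) = -4 + ((J - 64) + J) = -4 + ((-64 + J) + J) = -4 + (-64 + 2*J) = -68 + 2*J)
A/c(-666) + r(N(26, 9))/(-383671) = 293948/(-68 + 2*(-666)) + (3 + (-18 + 11*9)²/121)/(-383671) = 293948/(-68 - 1332) + (3 + (-18 + 99)²/121)*(-1/383671) = 293948/(-1400) + (3 + (1/121)*81²)*(-1/383671) = 293948*(-1/1400) + (3 + (1/121)*6561)*(-1/383671) = -73487/350 + (3 + 6561/121)*(-1/383671) = -73487/350 + (6924/121)*(-1/383671) = -73487/350 - 6924/46424191 = -3411576947417/16248466850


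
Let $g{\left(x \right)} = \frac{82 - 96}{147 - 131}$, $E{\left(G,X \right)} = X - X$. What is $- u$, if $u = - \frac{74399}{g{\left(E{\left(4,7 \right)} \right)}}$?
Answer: $- \frac{595192}{7} \approx -85027.0$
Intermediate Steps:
$E{\left(G,X \right)} = 0$
$g{\left(x \right)} = - \frac{7}{8}$ ($g{\left(x \right)} = - \frac{14}{16} = \left(-14\right) \frac{1}{16} = - \frac{7}{8}$)
$u = \frac{595192}{7}$ ($u = - \frac{74399}{- \frac{7}{8}} = \left(-74399\right) \left(- \frac{8}{7}\right) = \frac{595192}{7} \approx 85027.0$)
$- u = \left(-1\right) \frac{595192}{7} = - \frac{595192}{7}$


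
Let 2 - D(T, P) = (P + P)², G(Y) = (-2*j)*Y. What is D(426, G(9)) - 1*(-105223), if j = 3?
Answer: 93561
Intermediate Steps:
G(Y) = -6*Y (G(Y) = (-2*3)*Y = -6*Y)
D(T, P) = 2 - 4*P² (D(T, P) = 2 - (P + P)² = 2 - (2*P)² = 2 - 4*P²)
D(426, G(9)) - 1*(-105223) = (2 - 4*(-6*9)²) - 1*(-105223) = (2 - 4*(-54)²) + 105223 = (2 - 4*2916) + 105223 = (2 - 11664) + 105223 = -11662 + 105223 = 93561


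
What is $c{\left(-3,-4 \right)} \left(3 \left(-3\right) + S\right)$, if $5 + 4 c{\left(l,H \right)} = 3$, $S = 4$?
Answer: $\frac{5}{2} \approx 2.5$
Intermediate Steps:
$c{\left(l,H \right)} = - \frac{1}{2}$ ($c{\left(l,H \right)} = - \frac{5}{4} + \frac{1}{4} \cdot 3 = - \frac{5}{4} + \frac{3}{4} = - \frac{1}{2}$)
$c{\left(-3,-4 \right)} \left(3 \left(-3\right) + S\right) = - \frac{3 \left(-3\right) + 4}{2} = - \frac{-9 + 4}{2} = \left(- \frac{1}{2}\right) \left(-5\right) = \frac{5}{2}$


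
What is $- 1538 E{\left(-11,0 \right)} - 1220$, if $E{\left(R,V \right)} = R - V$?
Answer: $15698$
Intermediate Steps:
$- 1538 E{\left(-11,0 \right)} - 1220 = - 1538 \left(-11 - 0\right) - 1220 = - 1538 \left(-11 + 0\right) - 1220 = \left(-1538\right) \left(-11\right) - 1220 = 16918 - 1220 = 15698$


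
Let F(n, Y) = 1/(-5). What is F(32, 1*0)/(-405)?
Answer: 1/2025 ≈ 0.00049383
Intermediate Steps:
F(n, Y) = -1/5
F(32, 1*0)/(-405) = -1/5/(-405) = -1/5*(-1/405) = 1/2025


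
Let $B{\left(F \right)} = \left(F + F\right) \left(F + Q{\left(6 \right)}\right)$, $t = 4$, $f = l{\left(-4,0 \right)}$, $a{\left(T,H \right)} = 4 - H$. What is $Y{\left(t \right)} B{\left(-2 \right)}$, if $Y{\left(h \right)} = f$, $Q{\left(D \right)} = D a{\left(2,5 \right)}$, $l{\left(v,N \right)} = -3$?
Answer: $-96$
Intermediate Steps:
$f = -3$
$Q{\left(D \right)} = - D$ ($Q{\left(D \right)} = D \left(4 - 5\right) = D \left(-1\right) = - D$)
$Y{\left(h \right)} = -3$
$B{\left(F \right)} = 2 F \left(-6 + F\right)$ ($B{\left(F \right)} = \left(F + F\right) \left(F - 6\right) = 2 F \left(F - 6\right) = 2 F \left(-6 + F\right)$)
$Y{\left(t \right)} B{\left(-2 \right)} = - 3 \cdot 2 \left(-2\right) \left(-6 - 2\right) = - 3 \cdot 2 \left(-2\right) \left(-8\right) = \left(-3\right) 32 = -96$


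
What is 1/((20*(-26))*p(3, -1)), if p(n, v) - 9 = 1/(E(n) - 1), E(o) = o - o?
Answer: -1/4160 ≈ -0.00024038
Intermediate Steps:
E(o) = 0
p(n, v) = 8 (p(n, v) = 9 + 1/(0 - 1) = 9 + 1/(-1) = 9 - 1 = 8)
1/((20*(-26))*p(3, -1)) = 1/((20*(-26))*8) = 1/(-520*8) = 1/(-4160) = -1/4160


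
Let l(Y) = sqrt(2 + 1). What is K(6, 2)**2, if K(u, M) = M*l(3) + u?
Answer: 48 + 24*sqrt(3) ≈ 89.569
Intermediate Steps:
l(Y) = sqrt(3)
K(u, M) = u + M*sqrt(3) (K(u, M) = M*sqrt(3) + u = u + M*sqrt(3))
K(6, 2)**2 = (6 + 2*sqrt(3))**2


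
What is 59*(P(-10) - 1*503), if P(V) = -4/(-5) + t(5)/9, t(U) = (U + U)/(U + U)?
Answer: -1333046/45 ≈ -29623.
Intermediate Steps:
t(U) = 1 (t(U) = (2*U)/((2*U)) = (2*U)*(1/(2*U)) = 1)
P(V) = 41/45 (P(V) = -4/(-5) + 1/9 = -4*(-⅕) + 1*(⅑) = ⅘ + ⅑ = 41/45)
59*(P(-10) - 1*503) = 59*(41/45 - 1*503) = 59*(41/45 - 503) = 59*(-22594/45) = -1333046/45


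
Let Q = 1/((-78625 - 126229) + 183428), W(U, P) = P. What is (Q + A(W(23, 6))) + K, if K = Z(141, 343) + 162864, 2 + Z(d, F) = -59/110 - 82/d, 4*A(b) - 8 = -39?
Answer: 18039635539477/110772420 ≈ 1.6285e+5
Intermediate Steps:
A(b) = -31/4 (A(b) = 2 + (¼)*(-39) = 2 - 39/4 = -31/4)
Q = -1/21426 (Q = 1/(-204854 + 183428) = 1/(-21426) = -1/21426 ≈ -4.6672e-5)
Z(d, F) = -279/110 - 82/d (Z(d, F) = -2 + (-59/110 - 82/d) = -279/110 - 82/d)
K = 2525972281/15510 (K = (-279/110 - 82/141) + 162864 = -48359/15510 + 162864 = 2525972281/15510 ≈ 1.6286e+5)
(Q + A(W(23, 6))) + K = (-1/21426 - 31/4) + 2525972281/15510 = -332105/42852 + 2525972281/15510 = 18039635539477/110772420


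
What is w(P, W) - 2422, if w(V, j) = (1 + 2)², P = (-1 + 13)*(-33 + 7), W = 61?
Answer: -2413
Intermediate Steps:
P = -312 (P = 12*(-26) = -312)
w(V, j) = 9 (w(V, j) = 3² = 9)
w(P, W) - 2422 = 9 - 2422 = -2413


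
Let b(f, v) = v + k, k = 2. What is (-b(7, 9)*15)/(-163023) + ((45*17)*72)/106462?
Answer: 1499478845/2892625771 ≈ 0.51838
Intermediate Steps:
b(f, v) = 2 + v (b(f, v) = v + 2 = 2 + v)
(-b(7, 9)*15)/(-163023) + ((45*17)*72)/106462 = (-(2 + 9)*15)/(-163023) + ((45*17)*72)/106462 = (-1*11*15)*(-1/163023) + (765*72)*(1/106462) = -11*15*(-1/163023) + 55080*(1/106462) = -165*(-1/163023) + 27540/53231 = 55/54341 + 27540/53231 = 1499478845/2892625771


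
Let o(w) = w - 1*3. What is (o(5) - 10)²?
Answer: 64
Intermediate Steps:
o(w) = -3 + w (o(w) = w - 3 = -3 + w)
(o(5) - 10)² = ((-3 + 5) - 10)² = (2 - 10)² = (-8)² = 64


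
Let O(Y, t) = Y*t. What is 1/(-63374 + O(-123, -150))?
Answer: -1/44924 ≈ -2.2260e-5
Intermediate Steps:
1/(-63374 + O(-123, -150)) = 1/(-63374 - 123*(-150)) = 1/(-63374 + 18450) = 1/(-44924) = -1/44924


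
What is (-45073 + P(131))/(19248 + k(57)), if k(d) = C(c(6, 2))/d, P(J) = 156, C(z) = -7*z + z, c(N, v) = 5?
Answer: -853423/365702 ≈ -2.3337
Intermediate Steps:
C(z) = -6*z
k(d) = -30/d (k(d) = (-6*5)/d = -30/d)
(-45073 + P(131))/(19248 + k(57)) = (-45073 + 156)/(19248 - 30/57) = -44917/(19248 - 30*1/57) = -44917/(19248 - 10/19) = -44917/365702/19 = -44917*19/365702 = -853423/365702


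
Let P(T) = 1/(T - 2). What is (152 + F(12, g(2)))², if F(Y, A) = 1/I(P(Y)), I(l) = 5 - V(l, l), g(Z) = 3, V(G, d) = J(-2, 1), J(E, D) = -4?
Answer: 1874161/81 ≈ 23138.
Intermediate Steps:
V(G, d) = -4
P(T) = 1/(-2 + T)
I(l) = 9 (I(l) = 5 - 1*(-4) = 5 + 4 = 9)
F(Y, A) = ⅑ (F(Y, A) = 1/9 = ⅑)
(152 + F(12, g(2)))² = (152 + ⅑)² = (1369/9)² = 1874161/81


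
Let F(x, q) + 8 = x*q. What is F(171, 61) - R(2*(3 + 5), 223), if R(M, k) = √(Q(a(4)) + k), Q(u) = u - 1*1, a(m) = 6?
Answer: 10423 - 2*√57 ≈ 10408.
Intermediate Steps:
Q(u) = -1 + u (Q(u) = u - 1 = -1 + u)
R(M, k) = √(5 + k) (R(M, k) = √((-1 + 6) + k) = √(5 + k))
F(x, q) = -8 + q*x (F(x, q) = -8 + x*q = -8 + q*x)
F(171, 61) - R(2*(3 + 5), 223) = (-8 + 61*171) - √(5 + 223) = (-8 + 10431) - √228 = 10423 - 2*√57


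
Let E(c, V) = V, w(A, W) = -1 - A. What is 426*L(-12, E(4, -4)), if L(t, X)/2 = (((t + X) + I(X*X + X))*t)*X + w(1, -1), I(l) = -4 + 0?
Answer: -819624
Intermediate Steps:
I(l) = -4
L(t, X) = -4 + 2*X*t*(-4 + X + t) (L(t, X) = 2*((((t + X) - 4)*t)*X + (-1 - 1*1)) = 2*((((X + t) - 4)*t)*X + (-1 - 1)) = 2*(((-4 + X + t)*t)*X - 2) = 2*((t*(-4 + X + t))*X - 2) = 2*(X*t*(-4 + X + t) - 2) = 2*(-2 + X*t*(-4 + X + t)) = -4 + 2*X*t*(-4 + X + t))
426*L(-12, E(4, -4)) = 426*(-4 - 8*(-4)*(-12) + 2*(-4)*(-12)² + 2*(-12)*(-4)²) = 426*(-4 - 384 + 2*(-4)*144 + 2*(-12)*16) = 426*(-4 - 384 - 1152 - 384) = 426*(-1924) = -819624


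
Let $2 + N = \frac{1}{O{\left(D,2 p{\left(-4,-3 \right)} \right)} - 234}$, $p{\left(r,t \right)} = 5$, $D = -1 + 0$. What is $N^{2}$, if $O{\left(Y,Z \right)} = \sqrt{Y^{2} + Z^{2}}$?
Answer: $\frac{11999888037}{2987169025} + \frac{219088 \sqrt{101}}{2987169025} \approx 4.0179$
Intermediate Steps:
$D = -1$
$N = -2 + \frac{1}{-234 + \sqrt{101}}$ ($N = -2 + \frac{1}{\sqrt{\left(-1\right)^{2} + \left(2 \cdot 5\right)^{2}} - 234} = -2 + \frac{1}{\sqrt{1 + 10^{2}} - 234} = -2 + \frac{1}{\sqrt{1 + 100} - 234} = -2 + \frac{1}{\sqrt{101} - 234} = -2 + \frac{1}{-234 + \sqrt{101}} \approx -2.0045$)
$N^{2} = \left(- \frac{109544}{54655} - \frac{\sqrt{101}}{54655}\right)^{2}$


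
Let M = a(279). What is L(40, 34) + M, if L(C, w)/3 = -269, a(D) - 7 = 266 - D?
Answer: -813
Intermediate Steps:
a(D) = 273 - D (a(D) = 7 + (266 - D) = 273 - D)
L(C, w) = -807 (L(C, w) = 3*(-269) = -807)
M = -6 (M = 273 - 1*279 = 273 - 279 = -6)
L(40, 34) + M = -807 - 6 = -813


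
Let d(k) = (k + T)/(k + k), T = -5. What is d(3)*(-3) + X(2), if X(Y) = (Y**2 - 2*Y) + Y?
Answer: 3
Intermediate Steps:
X(Y) = Y**2 - Y
d(k) = (-5 + k)/(2*k) (d(k) = (k - 5)/(k + k) = (-5 + k)/((2*k)) = (-5 + k)*(1/(2*k)) = (-5 + k)/(2*k))
d(3)*(-3) + X(2) = ((1/2)*(-5 + 3)/3)*(-3) + 2*(-1 + 2) = ((1/2)*(1/3)*(-2))*(-3) + 2*1 = -1/3*(-3) + 2 = 1 + 2 = 3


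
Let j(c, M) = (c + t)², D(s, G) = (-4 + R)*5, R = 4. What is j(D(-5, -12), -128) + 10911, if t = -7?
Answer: 10960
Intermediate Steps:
D(s, G) = 0 (D(s, G) = (-4 + 4)*5 = 0*5 = 0)
j(c, M) = (-7 + c)² (j(c, M) = (c - 7)² = (-7 + c)²)
j(D(-5, -12), -128) + 10911 = (-7 + 0)² + 10911 = (-7)² + 10911 = 49 + 10911 = 10960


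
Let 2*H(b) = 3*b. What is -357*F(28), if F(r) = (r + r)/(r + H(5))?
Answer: -39984/71 ≈ -563.16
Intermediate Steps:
H(b) = 3*b/2 (H(b) = (3*b)/2 = 3*b/2)
F(r) = 2*r/(15/2 + r) (F(r) = (r + r)/(r + (3/2)*5) = (2*r)/(r + 15/2) = (2*r)/(15/2 + r) = 2*r/(15/2 + r))
-357*F(28) = -1428*28/(15 + 2*28) = -1428*28/(15 + 56) = -1428*28/71 = -357*112/71 = -39984/71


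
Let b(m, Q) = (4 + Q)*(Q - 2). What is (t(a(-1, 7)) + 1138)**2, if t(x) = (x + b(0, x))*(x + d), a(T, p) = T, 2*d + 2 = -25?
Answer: 1646089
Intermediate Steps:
d = -27/2 (d = -1 + (1/2)*(-25) = -1 - 25/2 = -27/2 ≈ -13.500)
b(m, Q) = (-2 + Q)*(4 + Q) (b(m, Q) = (4 + Q)*(-2 + Q) = (-2 + Q)*(4 + Q))
t(x) = (-27/2 + x)*(-8 + x**2 + 3*x) (t(x) = (x + (-8 + x**2 + 2*x))*(x - 27/2) = (-8 + x**2 + 3*x)*(-27/2 + x) = (-27/2 + x)*(-8 + x**2 + 3*x))
(t(a(-1, 7)) + 1138)**2 = ((108 + (-1)**3 - 97/2*(-1) - 21/2*(-1)**2) + 1138)**2 = ((108 - 1 + 97/2 - 21/2*1) + 1138)**2 = ((108 - 1 + 97/2 - 21/2) + 1138)**2 = (145 + 1138)**2 = 1283**2 = 1646089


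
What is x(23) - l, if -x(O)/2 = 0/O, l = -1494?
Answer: 1494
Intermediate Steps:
x(O) = 0 (x(O) = -0/O = -2*0 = 0)
x(23) - l = 0 - 1*(-1494) = 0 + 1494 = 1494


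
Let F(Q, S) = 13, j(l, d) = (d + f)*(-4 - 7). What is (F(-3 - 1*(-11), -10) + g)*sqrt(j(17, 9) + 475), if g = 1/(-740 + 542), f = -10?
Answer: 2573*sqrt(6)/22 ≈ 286.48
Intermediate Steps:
j(l, d) = 110 - 11*d (j(l, d) = (d - 10)*(-4 - 7) = (-10 + d)*(-11) = 110 - 11*d)
g = -1/198 (g = 1/(-198) = -1/198 ≈ -0.0050505)
(F(-3 - 1*(-11), -10) + g)*sqrt(j(17, 9) + 475) = (13 - 1/198)*sqrt((110 - 11*9) + 475) = 2573*sqrt((110 - 99) + 475)/198 = 2573*sqrt(11 + 475)/198 = 2573*sqrt(486)/198 = 2573*(9*sqrt(6))/198 = 2573*sqrt(6)/22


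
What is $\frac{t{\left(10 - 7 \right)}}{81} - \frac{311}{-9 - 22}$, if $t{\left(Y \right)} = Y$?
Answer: $\frac{8428}{837} \approx 10.069$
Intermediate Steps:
$\frac{t{\left(10 - 7 \right)}}{81} - \frac{311}{-9 - 22} = \frac{10 - 7}{81} - \frac{311}{-9 - 22} = \left(10 - 7\right) \frac{1}{81} - \frac{311}{-9 - 22} = 3 \cdot \frac{1}{81} - \frac{311}{-31} = \frac{1}{27} - - \frac{311}{31} = \frac{1}{27} + \frac{311}{31} = \frac{8428}{837}$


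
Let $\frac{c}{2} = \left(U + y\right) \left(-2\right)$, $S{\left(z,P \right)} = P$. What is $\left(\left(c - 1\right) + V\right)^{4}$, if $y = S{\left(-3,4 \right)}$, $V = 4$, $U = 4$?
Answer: $707281$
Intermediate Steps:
$y = 4$
$c = -32$ ($c = 2 \left(4 + 4\right) \left(-2\right) = 2 \cdot 8 \left(-2\right) = 2 \left(-16\right) = -32$)
$\left(\left(c - 1\right) + V\right)^{4} = \left(\left(-32 - 1\right) + 4\right)^{4} = \left(-33 + 4\right)^{4} = \left(-29\right)^{4} = 707281$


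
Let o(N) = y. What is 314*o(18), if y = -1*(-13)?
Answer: 4082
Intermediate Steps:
y = 13
o(N) = 13
314*o(18) = 314*13 = 4082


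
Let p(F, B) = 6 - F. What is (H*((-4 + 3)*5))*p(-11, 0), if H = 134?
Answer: -11390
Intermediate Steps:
(H*((-4 + 3)*5))*p(-11, 0) = (134*((-4 + 3)*5))*(6 - 1*(-11)) = (134*(-1*5))*(6 + 11) = (134*(-5))*17 = -670*17 = -11390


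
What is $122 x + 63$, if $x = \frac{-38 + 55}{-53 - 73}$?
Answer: $\frac{2932}{63} \approx 46.54$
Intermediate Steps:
$x = - \frac{17}{126}$ ($x = \frac{17}{-126} = 17 \left(- \frac{1}{126}\right) = - \frac{17}{126} \approx -0.13492$)
$122 x + 63 = 122 \left(- \frac{17}{126}\right) + 63 = - \frac{1037}{63} + 63 = \frac{2932}{63}$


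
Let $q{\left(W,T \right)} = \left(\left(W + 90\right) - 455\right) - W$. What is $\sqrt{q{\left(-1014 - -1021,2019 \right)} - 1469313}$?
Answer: $i \sqrt{1469678} \approx 1212.3 i$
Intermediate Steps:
$q{\left(W,T \right)} = -365$ ($q{\left(W,T \right)} = \left(\left(90 + W\right) - 455\right) - W = \left(-365 + W\right) - W = -365$)
$\sqrt{q{\left(-1014 - -1021,2019 \right)} - 1469313} = \sqrt{-365 - 1469313} = \sqrt{-1469678} = i \sqrt{1469678}$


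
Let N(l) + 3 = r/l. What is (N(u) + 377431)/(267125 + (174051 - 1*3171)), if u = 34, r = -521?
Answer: 12832031/14892170 ≈ 0.86166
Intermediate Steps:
N(l) = -3 - 521/l
(N(u) + 377431)/(267125 + (174051 - 1*3171)) = ((-3 - 521/34) + 377431)/(267125 + (174051 - 1*3171)) = ((-3 - 521*1/34) + 377431)/(267125 + (174051 - 3171)) = ((-3 - 521/34) + 377431)/(267125 + 170880) = (-623/34 + 377431)/438005 = (12832031/34)*(1/438005) = 12832031/14892170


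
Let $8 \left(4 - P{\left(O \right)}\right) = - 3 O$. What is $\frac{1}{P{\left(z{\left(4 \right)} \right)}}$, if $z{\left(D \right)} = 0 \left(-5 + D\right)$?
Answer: $\frac{1}{4} \approx 0.25$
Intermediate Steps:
$z{\left(D \right)} = 0$
$P{\left(O \right)} = 4 + \frac{3 O}{8}$ ($P{\left(O \right)} = 4 - \frac{\left(-3\right) O}{8} = 4 + \frac{3 O}{8}$)
$\frac{1}{P{\left(z{\left(4 \right)} \right)}} = \frac{1}{4 + \frac{3}{8} \cdot 0} = \frac{1}{4 + 0} = \frac{1}{4}$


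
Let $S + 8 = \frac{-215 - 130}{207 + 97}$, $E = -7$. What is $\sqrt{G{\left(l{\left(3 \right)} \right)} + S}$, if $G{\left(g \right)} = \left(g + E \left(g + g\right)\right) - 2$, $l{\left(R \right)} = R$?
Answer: $\frac{i \sqrt{289579}}{76} \approx 7.0806 i$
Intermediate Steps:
$S = - \frac{2777}{304}$ ($S = -8 + \frac{-215 - 130}{207 + 97} = -8 - \frac{345}{304} = - \frac{2777}{304} \approx -9.1349$)
$G{\left(g \right)} = -2 - 13 g$ ($G{\left(g \right)} = \left(g - 7 \left(g + g\right)\right) - 2 = \left(g - 7 \cdot 2 g\right) - 2 = \left(g - 14 g\right) - 2 = - 13 g - 2 = -2 - 13 g$)
$\sqrt{G{\left(l{\left(3 \right)} \right)} + S} = \sqrt{\left(-2 - 39\right) - \frac{2777}{304}} = \sqrt{-41 - \frac{2777}{304}} = \sqrt{- \frac{15241}{304}} = \frac{i \sqrt{289579}}{76}$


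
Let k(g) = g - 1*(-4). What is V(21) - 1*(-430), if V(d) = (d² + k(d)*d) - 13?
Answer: 1383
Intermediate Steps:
k(g) = 4 + g (k(g) = g + 4 = 4 + g)
V(d) = -13 + d² + d*(4 + d) (V(d) = (d² + (4 + d)*d) - 13 = (d² + d*(4 + d)) - 13 = -13 + d² + d*(4 + d))
V(21) - 1*(-430) = (-13 + 21² + 21*(4 + 21)) - 1*(-430) = (-13 + 441 + 21*25) + 430 = (-13 + 441 + 525) + 430 = 953 + 430 = 1383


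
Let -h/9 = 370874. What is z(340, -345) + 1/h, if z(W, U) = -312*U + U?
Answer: 358136332469/3337866 ≈ 1.0730e+5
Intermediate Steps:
h = -3337866 (h = -9*370874 = -3337866)
z(W, U) = -311*U
z(340, -345) + 1/h = -311*(-345) + 1/(-3337866) = 107295 - 1/3337866 = 358136332469/3337866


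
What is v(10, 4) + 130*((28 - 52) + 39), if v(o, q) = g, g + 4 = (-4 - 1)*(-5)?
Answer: 1971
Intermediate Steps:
g = 21 (g = -4 + (-4 - 1)*(-5) = -4 - 5*(-5) = -4 + 25 = 21)
v(o, q) = 21
v(10, 4) + 130*((28 - 52) + 39) = 21 + 130*((28 - 52) + 39) = 21 + 130*(-24 + 39) = 21 + 130*15 = 21 + 1950 = 1971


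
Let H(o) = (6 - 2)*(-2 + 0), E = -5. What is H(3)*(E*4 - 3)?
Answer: 184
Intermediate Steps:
H(o) = -8 (H(o) = 4*(-2) = -8)
H(3)*(E*4 - 3) = -8*(-5*4 - 3) = -8*(-20 - 3) = -8*(-23) = 184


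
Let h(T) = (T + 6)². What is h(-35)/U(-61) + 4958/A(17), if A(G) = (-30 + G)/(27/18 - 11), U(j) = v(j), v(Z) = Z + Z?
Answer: 5735389/1586 ≈ 3616.3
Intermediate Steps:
v(Z) = 2*Z
U(j) = 2*j
A(G) = 60/19 - 2*G/19 (A(G) = (-30 + G)/(27*(1/18) - 11) = (-30 + G)/(3/2 - 11) = (-30 + G)/(-19/2) = (-30 + G)*(-2/19) = 60/19 - 2*G/19)
h(T) = (6 + T)²
h(-35)/U(-61) + 4958/A(17) = (6 - 35)²/((2*(-61))) + 4958/(60/19 - 2/19*17) = (-29)²/(-122) + 4958/(60/19 - 34/19) = 841*(-1/122) + 4958/(26/19) = -841/122 + 4958*(19/26) = -841/122 + 47101/13 = 5735389/1586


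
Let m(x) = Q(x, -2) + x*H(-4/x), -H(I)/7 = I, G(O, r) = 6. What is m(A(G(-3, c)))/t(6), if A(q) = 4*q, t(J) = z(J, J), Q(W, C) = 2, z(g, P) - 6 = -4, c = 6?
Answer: 15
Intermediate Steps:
z(g, P) = 2 (z(g, P) = 6 - 4 = 2)
H(I) = -7*I
t(J) = 2
m(x) = 30 (m(x) = 2 + x*(-(-28)/x) = 2 + x*(28/x) = 2 + 28 = 30)
m(A(G(-3, c)))/t(6) = 30/2 = 30*(½) = 15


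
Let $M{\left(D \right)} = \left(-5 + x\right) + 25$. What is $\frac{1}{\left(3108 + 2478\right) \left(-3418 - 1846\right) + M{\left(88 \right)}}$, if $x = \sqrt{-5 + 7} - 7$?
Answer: $- \frac{29404691}{864635852805479} - \frac{\sqrt{2}}{864635852805479} \approx -3.4008 \cdot 10^{-8}$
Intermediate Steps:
$x = -7 + \sqrt{2}$ ($x = \sqrt{2} - 7 = -7 + \sqrt{2} \approx -5.5858$)
$M{\left(D \right)} = 13 + \sqrt{2}$ ($M{\left(D \right)} = \left(-5 - \left(7 - \sqrt{2}\right)\right) + 25 = \left(-12 + \sqrt{2}\right) + 25 = 13 + \sqrt{2}$)
$\frac{1}{\left(3108 + 2478\right) \left(-3418 - 1846\right) + M{\left(88 \right)}} = \frac{1}{\left(3108 + 2478\right) \left(-3418 - 1846\right) + \left(13 + \sqrt{2}\right)} = \frac{1}{5586 \left(-5264\right) + \left(13 + \sqrt{2}\right)} = \frac{1}{-29404704 + \left(13 + \sqrt{2}\right)} = \frac{1}{-29404691 + \sqrt{2}}$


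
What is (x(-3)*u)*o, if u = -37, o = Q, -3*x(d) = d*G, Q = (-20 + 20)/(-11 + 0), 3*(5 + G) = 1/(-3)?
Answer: 0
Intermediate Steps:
G = -46/9 (G = -5 + (⅓)/(-3) = -5 + (⅓)*(-⅓) = -5 - ⅑ = -46/9 ≈ -5.1111)
Q = 0 (Q = 0/(-11) = 0*(-1/11) = 0)
x(d) = 46*d/27 (x(d) = -d*(-46)/(3*9) = -(-46)*d/27 = 46*d/27)
o = 0
(x(-3)*u)*o = (((46/27)*(-3))*(-37))*0 = -46/9*(-37)*0 = (1702/9)*0 = 0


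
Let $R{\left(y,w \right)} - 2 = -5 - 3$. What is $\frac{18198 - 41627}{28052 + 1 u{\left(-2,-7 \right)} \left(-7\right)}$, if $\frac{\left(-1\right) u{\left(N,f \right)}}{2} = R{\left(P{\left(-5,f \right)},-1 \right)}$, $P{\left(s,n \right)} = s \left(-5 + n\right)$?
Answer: $- \frac{23429}{27968} \approx -0.83771$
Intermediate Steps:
$R{\left(y,w \right)} = -6$ ($R{\left(y,w \right)} = 2 - 8 = -6$)
$u{\left(N,f \right)} = 12$ ($u{\left(N,f \right)} = \left(-2\right) \left(-6\right) = 12$)
$\frac{18198 - 41627}{28052 + 1 u{\left(-2,-7 \right)} \left(-7\right)} = \frac{18198 - 41627}{28052 + 1 \cdot 12 \left(-7\right)} = - \frac{23429}{28052 + 1 \left(-84\right)} = - \frac{23429}{28052 - 84} = - \frac{23429}{27968}$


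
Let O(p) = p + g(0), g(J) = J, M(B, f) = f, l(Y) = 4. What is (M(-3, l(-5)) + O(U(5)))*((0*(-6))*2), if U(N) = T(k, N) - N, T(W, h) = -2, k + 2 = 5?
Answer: 0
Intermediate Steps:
k = 3 (k = -2 + 5 = 3)
U(N) = -2 - N
O(p) = p (O(p) = p + 0 = p)
(M(-3, l(-5)) + O(U(5)))*((0*(-6))*2) = (4 + (-2 - 1*5))*((0*(-6))*2) = (4 + (-2 - 5))*(0*2) = (4 - 7)*0 = -3*0 = 0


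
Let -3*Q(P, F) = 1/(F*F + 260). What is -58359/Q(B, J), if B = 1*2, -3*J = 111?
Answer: 285200433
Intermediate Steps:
J = -37 (J = -⅓*111 = -37)
B = 2
Q(P, F) = -1/(3*(260 + F²)) (Q(P, F) = -1/(3*(F*F + 260)) = -1/(3*(F² + 260)) = -1/(3*(260 + F²)))
-58359/Q(B, J) = -58359/((-1/(780 + 3*(-37)²))) = -58359/((-1/(780 + 3*1369))) = -58359/((-1/(780 + 4107))) = -58359/((-1/4887)) = -58359/((-1*1/4887)) = -58359/(-1/4887) = -58359*(-4887) = 285200433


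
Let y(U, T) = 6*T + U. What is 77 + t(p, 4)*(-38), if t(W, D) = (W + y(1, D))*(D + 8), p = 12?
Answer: -16795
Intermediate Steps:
y(U, T) = U + 6*T
t(W, D) = (8 + D)*(1 + W + 6*D) (t(W, D) = (W + (1 + 6*D))*(D + 8) = (1 + W + 6*D)*(8 + D) = (8 + D)*(1 + W + 6*D))
77 + t(p, 4)*(-38) = 77 + (8 + 6*4² + 8*12 + 49*4 + 4*12)*(-38) = 77 + (8 + 6*16 + 96 + 196 + 48)*(-38) = 77 + (8 + 96 + 96 + 196 + 48)*(-38) = 77 + 444*(-38) = 77 - 16872 = -16795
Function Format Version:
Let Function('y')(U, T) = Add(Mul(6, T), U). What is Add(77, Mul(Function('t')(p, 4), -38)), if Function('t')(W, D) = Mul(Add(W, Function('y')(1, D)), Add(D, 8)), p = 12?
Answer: -16795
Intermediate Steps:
Function('y')(U, T) = Add(U, Mul(6, T))
Function('t')(W, D) = Mul(Add(8, D), Add(1, W, Mul(6, D))) (Function('t')(W, D) = Mul(Add(W, Add(1, Mul(6, D))), Add(D, 8)) = Mul(Add(1, W, Mul(6, D)), Add(8, D)) = Mul(Add(8, D), Add(1, W, Mul(6, D))))
Add(77, Mul(Function('t')(p, 4), -38)) = Add(77, Mul(Add(8, Mul(6, Pow(4, 2)), Mul(8, 12), Mul(49, 4), Mul(4, 12)), -38)) = Add(77, Mul(Add(8, Mul(6, 16), 96, 196, 48), -38)) = Add(77, Mul(Add(8, 96, 96, 196, 48), -38)) = Add(77, Mul(444, -38)) = Add(77, -16872) = -16795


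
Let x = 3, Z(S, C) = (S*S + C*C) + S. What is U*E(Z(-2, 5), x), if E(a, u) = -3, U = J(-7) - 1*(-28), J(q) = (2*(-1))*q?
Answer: -126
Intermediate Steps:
Z(S, C) = S + C**2 + S**2 (Z(S, C) = (S**2 + C**2) + S = (C**2 + S**2) + S = S + C**2 + S**2)
J(q) = -2*q
U = 42 (U = -2*(-7) - 1*(-28) = 14 + 28 = 42)
U*E(Z(-2, 5), x) = 42*(-3) = -126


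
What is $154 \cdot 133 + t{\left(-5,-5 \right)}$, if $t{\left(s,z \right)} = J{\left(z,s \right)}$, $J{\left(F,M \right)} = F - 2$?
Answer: $20475$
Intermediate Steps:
$J{\left(F,M \right)} = -2 + F$
$t{\left(s,z \right)} = -2 + z$
$154 \cdot 133 + t{\left(-5,-5 \right)} = 154 \cdot 133 - 7 = 20482 - 7 = 20475$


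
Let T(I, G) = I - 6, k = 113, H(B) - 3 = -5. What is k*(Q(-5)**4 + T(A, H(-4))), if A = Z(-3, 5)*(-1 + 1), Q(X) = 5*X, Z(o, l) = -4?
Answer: 44139947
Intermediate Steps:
H(B) = -2 (H(B) = 3 - 5 = -2)
A = 0 (A = -4*(-1 + 1) = -4*0 = 0)
T(I, G) = -6 + I
k*(Q(-5)**4 + T(A, H(-4))) = 113*((5*(-5))**4 + (-6 + 0)) = 113*((-25)**4 - 6) = 113*(390625 - 6) = 113*390619 = 44139947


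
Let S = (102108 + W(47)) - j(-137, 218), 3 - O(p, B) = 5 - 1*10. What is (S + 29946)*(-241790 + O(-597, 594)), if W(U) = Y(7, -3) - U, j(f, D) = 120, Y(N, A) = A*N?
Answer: -31882825212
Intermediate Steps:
O(p, B) = 8 (O(p, B) = 3 - (5 - 1*10) = 3 - (5 - 10) = 3 - 1*(-5) = 3 + 5 = 8)
W(U) = -21 - U (W(U) = -3*7 - U = -21 - U)
S = 101920 (S = (102108 + (-21 - 1*47)) - 1*120 = (102108 + (-21 - 47)) - 120 = (102108 - 68) - 120 = 102040 - 120 = 101920)
(S + 29946)*(-241790 + O(-597, 594)) = (101920 + 29946)*(-241790 + 8) = 131866*(-241782) = -31882825212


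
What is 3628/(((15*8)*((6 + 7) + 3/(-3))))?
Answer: 907/360 ≈ 2.5194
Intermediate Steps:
3628/(((15*8)*((6 + 7) + 3/(-3)))) = 3628/((120*(13 + 3*(-⅓)))) = 3628/((120*(13 - 1))) = 3628/((120*12)) = 3628/1440 = 3628*(1/1440) = 907/360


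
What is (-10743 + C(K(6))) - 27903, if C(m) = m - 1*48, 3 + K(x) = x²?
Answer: -38661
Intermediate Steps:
K(x) = -3 + x²
C(m) = -48 + m (C(m) = m - 48 = -48 + m)
(-10743 + C(K(6))) - 27903 = (-10743 + (-48 + (-3 + 6²))) - 27903 = (-10743 + (-48 + (-3 + 36))) - 27903 = (-10743 + (-48 + 33)) - 27903 = (-10743 - 15) - 27903 = -10758 - 27903 = -38661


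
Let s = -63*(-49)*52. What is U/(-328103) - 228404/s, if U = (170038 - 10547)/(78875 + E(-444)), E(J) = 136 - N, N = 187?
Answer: -1476774781715393/1037883608084232 ≈ -1.4229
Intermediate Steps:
E(J) = -51 (E(J) = 136 - 1*187 = 136 - 187 = -51)
s = 160524 (s = 3087*52 = 160524)
U = 159491/78824 (U = (170038 - 10547)/(78875 - 51) = 159491/78824 ≈ 2.0234)
U/(-328103) - 228404/s = (159491/78824)/(-328103) - 228404/160524 = (159491/78824)*(-1/328103) - 228404*1/160524 = -159491/25862390872 - 57101/40131 = -1476774781715393/1037883608084232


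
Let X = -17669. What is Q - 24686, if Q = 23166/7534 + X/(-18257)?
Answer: -1697479871680/68774119 ≈ -24682.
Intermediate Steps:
Q = 278029954/68774119 (Q = 23166/7534 - 17669/(-18257) = 23166*(1/7534) - 17669*(-1/18257) = 11583/3767 + 17669/18257 = 278029954/68774119 ≈ 4.0427)
Q - 24686 = 278029954/68774119 - 24686 = -1697479871680/68774119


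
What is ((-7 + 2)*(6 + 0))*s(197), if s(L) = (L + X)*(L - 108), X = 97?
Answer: -784980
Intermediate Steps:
s(L) = (-108 + L)*(97 + L) (s(L) = (L + 97)*(L - 108) = (97 + L)*(-108 + L) = (-108 + L)*(97 + L))
((-7 + 2)*(6 + 0))*s(197) = ((-7 + 2)*(6 + 0))*(-10476 + 197**2 - 11*197) = (-5*6)*(-10476 + 38809 - 2167) = -30*26166 = -784980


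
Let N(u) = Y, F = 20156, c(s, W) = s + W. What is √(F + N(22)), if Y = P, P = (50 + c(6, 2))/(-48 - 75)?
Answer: √304932990/123 ≈ 141.97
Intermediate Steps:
c(s, W) = W + s
P = -58/123 (P = (50 + (2 + 6))/(-48 - 75) = (50 + 8)/(-123) = 58*(-1/123) = -58/123 ≈ -0.47154)
Y = -58/123 ≈ -0.47154
N(u) = -58/123
√(F + N(22)) = √(20156 - 58/123) = √(2479130/123) = √304932990/123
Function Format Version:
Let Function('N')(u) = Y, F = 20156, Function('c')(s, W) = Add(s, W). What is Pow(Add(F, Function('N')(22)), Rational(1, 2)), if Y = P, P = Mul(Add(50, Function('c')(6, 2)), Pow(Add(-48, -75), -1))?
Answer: Mul(Rational(1, 123), Pow(304932990, Rational(1, 2))) ≈ 141.97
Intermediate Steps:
Function('c')(s, W) = Add(W, s)
P = Rational(-58, 123) (P = Mul(Add(50, Add(2, 6)), Pow(Add(-48, -75), -1)) = Mul(Add(50, 8), Pow(-123, -1)) = Mul(58, Rational(-1, 123)) = Rational(-58, 123) ≈ -0.47154)
Y = Rational(-58, 123) ≈ -0.47154
Function('N')(u) = Rational(-58, 123)
Pow(Add(F, Function('N')(22)), Rational(1, 2)) = Pow(Add(20156, Rational(-58, 123)), Rational(1, 2)) = Pow(Rational(2479130, 123), Rational(1, 2)) = Mul(Rational(1, 123), Pow(304932990, Rational(1, 2)))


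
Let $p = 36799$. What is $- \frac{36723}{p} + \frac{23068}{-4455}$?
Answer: $- \frac{1012480297}{163939545} \approx -6.1759$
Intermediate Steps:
$- \frac{36723}{p} + \frac{23068}{-4455} = - \frac{36723}{36799} + \frac{23068}{-4455} = \left(-36723\right) \frac{1}{36799} + 23068 \left(- \frac{1}{4455}\right) = - \frac{36723}{36799} - \frac{23068}{4455} = - \frac{1012480297}{163939545}$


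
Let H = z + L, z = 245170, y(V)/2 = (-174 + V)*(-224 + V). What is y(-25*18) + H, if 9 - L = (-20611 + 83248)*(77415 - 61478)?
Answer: -997159538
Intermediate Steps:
y(V) = 2*(-224 + V)*(-174 + V) (y(V) = 2*((-174 + V)*(-224 + V)) = 2*((-224 + V)*(-174 + V)) = 2*(-224 + V)*(-174 + V))
L = -998245860 (L = 9 - (-20611 + 83248)*(77415 - 61478) = 9 - 62637*15937 = 9 - 1*998245869 = 9 - 998245869 = -998245860)
H = -998000690 (H = 245170 - 998245860 = -998000690)
y(-25*18) + H = (77952 - (-19900)*18 + 2*(-25*18)²) - 998000690 = (77952 - 796*(-450) + 2*(-450)²) - 998000690 = (77952 + 358200 + 2*202500) - 998000690 = (77952 + 358200 + 405000) - 998000690 = 841152 - 998000690 = -997159538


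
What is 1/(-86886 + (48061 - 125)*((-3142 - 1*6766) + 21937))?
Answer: 1/576535258 ≈ 1.7345e-9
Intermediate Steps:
1/(-86886 + (48061 - 125)*((-3142 - 1*6766) + 21937)) = 1/(-86886 + 47936*((-3142 - 6766) + 21937)) = 1/(-86886 + 47936*(-9908 + 21937)) = 1/(-86886 + 47936*12029) = 1/(-86886 + 576622144) = 1/576535258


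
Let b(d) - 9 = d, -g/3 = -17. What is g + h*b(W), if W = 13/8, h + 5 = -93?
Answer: -3961/4 ≈ -990.25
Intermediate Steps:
h = -98 (h = -5 - 93 = -98)
g = 51 (g = -3*(-17) = 51)
W = 13/8 (W = 13*(⅛) = 13/8 ≈ 1.6250)
b(d) = 9 + d
g + h*b(W) = 51 - 98*(9 + 13/8) = 51 - 98*85/8 = 51 - 4165/4 = -3961/4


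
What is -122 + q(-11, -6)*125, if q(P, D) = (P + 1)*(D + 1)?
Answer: 6128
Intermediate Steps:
q(P, D) = (1 + D)*(1 + P) (q(P, D) = (1 + P)*(1 + D) = (1 + D)*(1 + P))
-122 + q(-11, -6)*125 = -122 + (1 - 6 - 11 - 6*(-11))*125 = -122 + (1 - 6 - 11 + 66)*125 = -122 + 50*125 = -122 + 6250 = 6128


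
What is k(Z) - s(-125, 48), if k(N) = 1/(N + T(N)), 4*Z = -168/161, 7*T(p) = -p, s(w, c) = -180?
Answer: 6319/36 ≈ 175.53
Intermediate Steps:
T(p) = -p/7 (T(p) = (-p)/7 = -p/7)
Z = -6/23 (Z = (-168/161)/4 = (-168*1/161)/4 = (¼)*(-24/23) = -6/23 ≈ -0.26087)
k(N) = 7/(6*N) (k(N) = 1/(N - N/7) = 1/(6*N/7) = 7/(6*N))
k(Z) - s(-125, 48) = 7/(6*(-6/23)) - 1*(-180) = (7/6)*(-23/6) + 180 = -161/36 + 180 = 6319/36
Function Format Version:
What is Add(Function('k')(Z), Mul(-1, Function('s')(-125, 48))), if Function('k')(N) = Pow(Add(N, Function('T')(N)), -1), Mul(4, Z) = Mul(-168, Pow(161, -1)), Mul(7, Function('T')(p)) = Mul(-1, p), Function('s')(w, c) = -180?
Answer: Rational(6319, 36) ≈ 175.53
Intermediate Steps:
Function('T')(p) = Mul(Rational(-1, 7), p) (Function('T')(p) = Mul(Rational(1, 7), Mul(-1, p)) = Mul(Rational(-1, 7), p))
Z = Rational(-6, 23) (Z = Mul(Rational(1, 4), Mul(-168, Pow(161, -1))) = Mul(Rational(1, 4), Mul(-168, Rational(1, 161))) = Mul(Rational(1, 4), Rational(-24, 23)) = Rational(-6, 23) ≈ -0.26087)
Function('k')(N) = Mul(Rational(7, 6), Pow(N, -1)) (Function('k')(N) = Pow(Add(N, Mul(Rational(-1, 7), N)), -1) = Pow(Mul(Rational(6, 7), N), -1) = Mul(Rational(7, 6), Pow(N, -1)))
Add(Function('k')(Z), Mul(-1, Function('s')(-125, 48))) = Add(Mul(Rational(7, 6), Pow(Rational(-6, 23), -1)), Mul(-1, -180)) = Add(Mul(Rational(7, 6), Rational(-23, 6)), 180) = Add(Rational(-161, 36), 180) = Rational(6319, 36)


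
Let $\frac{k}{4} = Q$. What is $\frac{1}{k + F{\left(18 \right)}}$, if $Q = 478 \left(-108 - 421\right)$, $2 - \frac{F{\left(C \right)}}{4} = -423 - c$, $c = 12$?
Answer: $- \frac{1}{1009700} \approx -9.9039 \cdot 10^{-7}$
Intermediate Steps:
$F{\left(C \right)} = 1748$ ($F{\left(C \right)} = 8 - 4 \left(-423 - 12\right) = 8 - -1740 = 8 + 1740 = 1748$)
$Q = -252862$ ($Q = 478 \left(-529\right) = -252862$)
$k = -1011448$ ($k = 4 \left(-252862\right) = -1011448$)
$\frac{1}{k + F{\left(18 \right)}} = \frac{1}{-1011448 + 1748} = \frac{1}{-1009700} = - \frac{1}{1009700}$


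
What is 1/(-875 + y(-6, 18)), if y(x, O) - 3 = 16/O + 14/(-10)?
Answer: -45/39263 ≈ -0.0011461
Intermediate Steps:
y(x, O) = 8/5 + 16/O (y(x, O) = 3 + (16/O + 14/(-10)) = 3 + (16/O + 14*(-⅒)) = 3 + (16/O - 7/5) = 3 + (-7/5 + 16/O) = 8/5 + 16/O)
1/(-875 + y(-6, 18)) = 1/(-875 + (8/5 + 16/18)) = 1/(-875 + (8/5 + 16*(1/18))) = 1/(-875 + (8/5 + 8/9)) = 1/(-875 + 112/45) = 1/(-39263/45) = -45/39263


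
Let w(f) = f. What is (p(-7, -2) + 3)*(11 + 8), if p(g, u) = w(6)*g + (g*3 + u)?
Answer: -1178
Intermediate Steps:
p(g, u) = u + 9*g (p(g, u) = 6*g + (g*3 + u) = 6*g + (3*g + u) = 6*g + (u + 3*g) = u + 9*g)
(p(-7, -2) + 3)*(11 + 8) = ((-2 + 9*(-7)) + 3)*(11 + 8) = ((-2 - 63) + 3)*19 = (-65 + 3)*19 = -62*19 = -1178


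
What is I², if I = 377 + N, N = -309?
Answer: 4624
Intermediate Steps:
I = 68 (I = 377 - 309 = 68)
I² = 68² = 4624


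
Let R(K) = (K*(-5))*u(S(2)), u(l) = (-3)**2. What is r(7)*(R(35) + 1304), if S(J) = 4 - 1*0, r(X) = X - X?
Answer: 0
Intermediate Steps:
r(X) = 0
S(J) = 4 (S(J) = 4 + 0 = 4)
u(l) = 9
R(K) = -45*K (R(K) = (K*(-5))*9 = -5*K*9 = -45*K)
r(7)*(R(35) + 1304) = 0*(-45*35 + 1304) = 0*(-1575 + 1304) = 0*(-271) = 0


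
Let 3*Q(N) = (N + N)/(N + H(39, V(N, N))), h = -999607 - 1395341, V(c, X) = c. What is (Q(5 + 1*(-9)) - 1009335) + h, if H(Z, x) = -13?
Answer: -173618425/51 ≈ -3.4043e+6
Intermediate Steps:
h = -2394948
Q(N) = 2*N/(3*(-13 + N)) (Q(N) = ((N + N)/(N - 13))/3 = ((2*N)/(-13 + N))/3 = (2*N/(-13 + N))/3 = 2*N/(3*(-13 + N)))
(Q(5 + 1*(-9)) - 1009335) + h = (2*(5 + 1*(-9))/(3*(-13 + (5 + 1*(-9)))) - 1009335) - 2394948 = (2*(5 - 9)/(3*(-13 + (5 - 9))) - 1009335) - 2394948 = ((⅔)*(-4)/(-13 - 4) - 1009335) - 2394948 = ((⅔)*(-4)/(-17) - 1009335) - 2394948 = ((⅔)*(-4)*(-1/17) - 1009335) - 2394948 = (8/51 - 1009335) - 2394948 = -51476077/51 - 2394948 = -173618425/51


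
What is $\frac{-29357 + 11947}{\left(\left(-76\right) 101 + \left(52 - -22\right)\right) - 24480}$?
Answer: $\frac{8705}{16041} \approx 0.54267$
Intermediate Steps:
$\frac{-29357 + 11947}{\left(\left(-76\right) 101 + \left(52 - -22\right)\right) - 24480} = - \frac{17410}{\left(-7676 + \left(52 + 22\right)\right) - 24480} = - \frac{17410}{\left(-7676 + 74\right) - 24480} = - \frac{17410}{-7602 - 24480} = - \frac{17410}{-32082} = \left(-17410\right) \left(- \frac{1}{32082}\right) = \frac{8705}{16041}$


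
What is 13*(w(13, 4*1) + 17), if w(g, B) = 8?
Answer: 325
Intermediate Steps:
13*(w(13, 4*1) + 17) = 13*(8 + 17) = 13*25 = 325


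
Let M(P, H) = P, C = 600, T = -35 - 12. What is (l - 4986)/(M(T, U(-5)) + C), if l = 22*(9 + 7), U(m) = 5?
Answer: -662/79 ≈ -8.3797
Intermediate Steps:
T = -47
l = 352 (l = 22*16 = 352)
(l - 4986)/(M(T, U(-5)) + C) = (352 - 4986)/(-47 + 600) = -4634/553 = -4634*1/553 = -662/79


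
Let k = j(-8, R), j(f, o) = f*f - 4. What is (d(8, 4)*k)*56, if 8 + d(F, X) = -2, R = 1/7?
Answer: -33600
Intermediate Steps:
R = 1/7 ≈ 0.14286
d(F, X) = -10 (d(F, X) = -8 - 2 = -10)
j(f, o) = -4 + f**2 (j(f, o) = f**2 - 4 = -4 + f**2)
k = 60 (k = -4 + (-8)**2 = -4 + 64 = 60)
(d(8, 4)*k)*56 = -10*60*56 = -600*56 = -33600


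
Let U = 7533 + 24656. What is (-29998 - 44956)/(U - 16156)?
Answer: -74954/16033 ≈ -4.6750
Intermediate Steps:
U = 32189
(-29998 - 44956)/(U - 16156) = (-29998 - 44956)/(32189 - 16156) = -74954/16033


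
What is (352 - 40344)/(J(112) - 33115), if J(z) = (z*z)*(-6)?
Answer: 39992/108379 ≈ 0.36900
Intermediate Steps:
J(z) = -6*z² (J(z) = z²*(-6) = -6*z²)
(352 - 40344)/(J(112) - 33115) = (352 - 40344)/(-6*112² - 33115) = -39992/(-6*12544 - 33115) = -39992/(-75264 - 33115) = -39992/(-108379) = -39992*(-1/108379) = 39992/108379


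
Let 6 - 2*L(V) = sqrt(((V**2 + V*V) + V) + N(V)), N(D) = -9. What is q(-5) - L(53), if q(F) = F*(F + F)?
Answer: 47 + sqrt(5662)/2 ≈ 84.623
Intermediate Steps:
q(F) = 2*F**2 (q(F) = F*(2*F) = 2*F**2)
L(V) = 3 - sqrt(-9 + V + 2*V**2)/2 (L(V) = 3 - sqrt(((V**2 + V*V) + V) - 9)/2 = 3 - sqrt(((V**2 + V**2) + V) - 9)/2 = 3 - sqrt((2*V**2 + V) - 9)/2 = 3 - sqrt((V + 2*V**2) - 9)/2 = 3 - sqrt(-9 + V + 2*V**2)/2)
q(-5) - L(53) = 2*(-5)**2 - (3 - sqrt(-9 + 53 + 2*53**2)/2) = 2*25 - (3 - sqrt(-9 + 53 + 2*2809)/2) = 50 - (3 - sqrt(-9 + 53 + 5618)/2) = 50 - (3 - sqrt(5662)/2) = 50 + (-3 + sqrt(5662)/2) = 47 + sqrt(5662)/2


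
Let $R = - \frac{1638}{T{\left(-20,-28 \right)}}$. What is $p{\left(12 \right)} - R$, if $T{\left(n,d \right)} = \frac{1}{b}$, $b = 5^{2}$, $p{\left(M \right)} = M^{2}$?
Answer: $41094$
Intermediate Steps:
$b = 25$
$T{\left(n,d \right)} = \frac{1}{25}$
$R = -40950$ ($R = - 1638 \frac{1}{\frac{1}{25}} = \left(-1638\right) 25 = -40950$)
$p{\left(12 \right)} - R = 12^{2} - -40950 = 144 + 40950 = 41094$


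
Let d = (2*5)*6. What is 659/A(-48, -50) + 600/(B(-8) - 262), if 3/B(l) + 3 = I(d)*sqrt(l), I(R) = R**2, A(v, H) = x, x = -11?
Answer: -49185792112561/790778949169 + 1440000*I*sqrt(2)/790778949169 ≈ -62.199 + 2.5753e-6*I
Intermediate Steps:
A(v, H) = -11
d = 60 (d = 10*6 = 60)
B(l) = 3/(-3 + 3600*sqrt(l)) (B(l) = 3/(-3 + 60**2*sqrt(l)) = 3/(-3 + 3600*sqrt(l)))
659/A(-48, -50) + 600/(B(-8) - 262) = 659/(-11) + 600/(1/(-1 + 1200*sqrt(-8)) - 262) = 659*(-1/11) + 600/(1/(-1 + 1200*(2*I*sqrt(2))) - 262) = -659/11 + 600/(1/(-1 + 2400*I*sqrt(2)) - 262) = -659/11 + 600/(-262 + 1/(-1 + 2400*I*sqrt(2)))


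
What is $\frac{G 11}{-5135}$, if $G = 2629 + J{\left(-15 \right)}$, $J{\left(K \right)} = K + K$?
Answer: $- \frac{28589}{5135} \approx -5.5675$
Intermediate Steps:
$J{\left(K \right)} = 2 K$
$G = 2599$ ($G = 2629 + 2 \left(-15\right) = 2629 - 30 = 2599$)
$\frac{G 11}{-5135} = \frac{2599 \cdot 11}{-5135} = 28589 \left(- \frac{1}{5135}\right) = - \frac{28589}{5135}$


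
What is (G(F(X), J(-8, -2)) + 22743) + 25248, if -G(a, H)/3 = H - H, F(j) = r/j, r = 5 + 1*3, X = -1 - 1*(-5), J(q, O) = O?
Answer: 47991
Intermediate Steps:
X = 4 (X = -1 + 5 = 4)
r = 8 (r = 5 + 3 = 8)
F(j) = 8/j
G(a, H) = 0 (G(a, H) = -3*(H - H) = -3*0 = 0)
(G(F(X), J(-8, -2)) + 22743) + 25248 = (0 + 22743) + 25248 = 22743 + 25248 = 47991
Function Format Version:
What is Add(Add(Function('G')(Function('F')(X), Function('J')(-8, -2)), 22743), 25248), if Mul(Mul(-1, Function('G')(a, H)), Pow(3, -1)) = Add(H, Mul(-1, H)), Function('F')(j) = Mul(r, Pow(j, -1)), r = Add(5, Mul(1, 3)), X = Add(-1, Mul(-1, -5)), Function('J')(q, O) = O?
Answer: 47991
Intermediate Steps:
X = 4 (X = Add(-1, 5) = 4)
r = 8 (r = Add(5, 3) = 8)
Function('F')(j) = Mul(8, Pow(j, -1))
Function('G')(a, H) = 0 (Function('G')(a, H) = Mul(-3, Add(H, Mul(-1, H))) = Mul(-3, 0) = 0)
Add(Add(Function('G')(Function('F')(X), Function('J')(-8, -2)), 22743), 25248) = Add(Add(0, 22743), 25248) = Add(22743, 25248) = 47991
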